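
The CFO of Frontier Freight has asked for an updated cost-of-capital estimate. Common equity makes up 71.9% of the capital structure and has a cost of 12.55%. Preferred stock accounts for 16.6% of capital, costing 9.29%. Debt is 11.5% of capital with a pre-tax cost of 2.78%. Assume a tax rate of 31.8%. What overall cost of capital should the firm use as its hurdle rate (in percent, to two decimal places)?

After-tax cost of debt = 2.78% × (1 − 31.8%) = 1.8960%.
WACC = 0.719 × 12.5500% + 0.166 × 9.2900% + 0.115 × 1.8960% = 10.7836%.

10.78%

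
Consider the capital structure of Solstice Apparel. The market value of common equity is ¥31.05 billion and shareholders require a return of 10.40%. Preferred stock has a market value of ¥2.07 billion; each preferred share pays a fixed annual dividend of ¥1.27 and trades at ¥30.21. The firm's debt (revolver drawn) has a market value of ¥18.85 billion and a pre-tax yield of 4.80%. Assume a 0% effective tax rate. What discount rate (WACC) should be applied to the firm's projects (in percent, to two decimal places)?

8.12%

Cost of preferred: Rp = 1.27 / 30.21 = 4.2039%.
Total capital V = 31.05 + 2.07 + 18.85 = 51.97.
Equity: weight = 31.05/51.97 = 0.5975; cost = 10.4%.
Preferred: weight = 2.07/51.97 = 0.0398; cost = 4.2039%.
Revolver drawn: weight = 18.85/51.97 = 0.3627; after-tax cost = 4.8% × (1 − 0%) = 4.8000%.
WACC = 0.5975 × 10.4000% + 0.0398 × 4.2039% + 0.3627 × 4.8000% = 8.1220%.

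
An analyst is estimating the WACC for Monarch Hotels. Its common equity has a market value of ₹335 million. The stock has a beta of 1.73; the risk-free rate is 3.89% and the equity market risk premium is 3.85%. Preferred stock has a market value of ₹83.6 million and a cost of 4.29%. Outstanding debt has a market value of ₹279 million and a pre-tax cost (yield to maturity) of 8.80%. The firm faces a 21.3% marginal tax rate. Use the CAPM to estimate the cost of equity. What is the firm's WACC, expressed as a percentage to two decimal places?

8.35%

Cost of equity via CAPM: Re = 3.89% + 1.73 × 3.85% = 10.5505%.
Total capital V = 335 + 83.6 + 279 = 697.6.
Equity: weight = 335/697.6 = 0.4802; cost = 10.5505%.
Preferred: weight = 83.6/697.6 = 0.1198; cost = 4.29%.
Debt: weight = 279/697.6 = 0.3999; after-tax cost = 8.8% × (1 − 21.3%) = 6.9256%.
WACC = 0.4802 × 10.5505% + 0.1198 × 4.2900% + 0.3999 × 6.9256% = 8.3505%.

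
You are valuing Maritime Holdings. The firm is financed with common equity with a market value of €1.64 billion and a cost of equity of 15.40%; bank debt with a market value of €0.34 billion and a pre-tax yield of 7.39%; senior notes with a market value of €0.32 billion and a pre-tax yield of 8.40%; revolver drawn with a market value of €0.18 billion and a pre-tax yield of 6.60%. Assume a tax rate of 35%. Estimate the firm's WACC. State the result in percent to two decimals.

Total capital V = 1.64 + 0.34 + 0.32 + 0.18 = 2.48.
Equity: weight = 1.64/2.48 = 0.6613; cost = 15.4%.
Bank debt: weight = 0.34/2.48 = 0.1371; after-tax cost = 7.39% × (1 − 35%) = 4.8035%.
Senior notes: weight = 0.32/2.48 = 0.1290; after-tax cost = 8.4% × (1 − 35%) = 5.4600%.
Revolver drawn: weight = 0.18/2.48 = 0.0726; after-tax cost = 6.6% × (1 − 35%) = 4.2900%.
WACC = 0.6613 × 15.4000% + 0.1371 × 4.8035% + 0.1290 × 5.4600% + 0.0726 × 4.2900% = 11.8583%.

11.86%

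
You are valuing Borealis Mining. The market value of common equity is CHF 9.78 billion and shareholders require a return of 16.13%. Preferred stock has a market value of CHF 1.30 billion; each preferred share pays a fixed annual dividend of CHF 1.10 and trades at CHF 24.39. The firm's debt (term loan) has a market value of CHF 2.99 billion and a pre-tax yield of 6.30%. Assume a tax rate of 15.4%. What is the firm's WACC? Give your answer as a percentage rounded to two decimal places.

Cost of preferred: Rp = 1.1 / 24.39 = 4.5100%.
Total capital V = 9.78 + 1.3 + 2.99 = 14.07.
Equity: weight = 9.78/14.07 = 0.6951; cost = 16.13%.
Preferred: weight = 1.3/14.07 = 0.0924; cost = 4.51%.
Term loan: weight = 2.99/14.07 = 0.2125; after-tax cost = 6.3% × (1 − 15.4%) = 5.3298%.
WACC = 0.6951 × 16.1300% + 0.0924 × 4.5100% + 0.2125 × 5.3298% = 12.7612%.

12.76%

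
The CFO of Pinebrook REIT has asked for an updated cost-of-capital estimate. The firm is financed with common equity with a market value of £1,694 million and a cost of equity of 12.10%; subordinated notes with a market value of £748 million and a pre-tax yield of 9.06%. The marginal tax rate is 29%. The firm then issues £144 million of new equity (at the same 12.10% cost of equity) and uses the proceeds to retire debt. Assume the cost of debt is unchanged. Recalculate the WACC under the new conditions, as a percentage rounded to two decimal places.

10.70%

After the change:
Total capital V = 1838 + 604 = 2442.
Equity: weight = 1838/2442 = 0.7527; cost = 12.1%.
Subordinated notes: weight = 604/2442 = 0.2473; after-tax cost = 9.06% × (1 − 29%) = 6.4326%.
WACC = 0.7527 × 12.1000% + 0.2473 × 6.4326% = 10.6982%.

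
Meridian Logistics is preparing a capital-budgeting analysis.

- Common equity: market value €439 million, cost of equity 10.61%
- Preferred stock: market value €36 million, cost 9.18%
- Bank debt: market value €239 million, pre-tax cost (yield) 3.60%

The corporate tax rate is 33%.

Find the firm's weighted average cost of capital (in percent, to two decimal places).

7.79%

Total capital V = 439 + 36 + 239 = 714.
Equity: weight = 439/714 = 0.6148; cost = 10.61%.
Preferred: weight = 36/714 = 0.0504; cost = 9.18%.
Bank debt: weight = 239/714 = 0.3347; after-tax cost = 3.6% × (1 − 33%) = 2.4120%.
WACC = 0.6148 × 10.6100% + 0.0504 × 9.1800% + 0.3347 × 2.4120% = 7.7938%.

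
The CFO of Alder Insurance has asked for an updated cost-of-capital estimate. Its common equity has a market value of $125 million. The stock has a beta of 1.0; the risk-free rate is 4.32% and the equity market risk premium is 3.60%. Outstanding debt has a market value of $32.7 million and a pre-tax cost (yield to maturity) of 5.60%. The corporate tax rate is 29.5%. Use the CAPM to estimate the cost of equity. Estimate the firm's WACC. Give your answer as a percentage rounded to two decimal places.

7.10%

Cost of equity via CAPM: Re = 4.32% + 1.0 × 3.6% = 7.9200%.
Total capital V = 125 + 32.7 = 157.7.
Equity: weight = 125/157.7 = 0.7926; cost = 7.92%.
Debt: weight = 32.7/157.7 = 0.2074; after-tax cost = 5.6% × (1 − 29.5%) = 3.9480%.
WACC = 0.7926 × 7.9200% + 0.2074 × 3.9480% = 7.0964%.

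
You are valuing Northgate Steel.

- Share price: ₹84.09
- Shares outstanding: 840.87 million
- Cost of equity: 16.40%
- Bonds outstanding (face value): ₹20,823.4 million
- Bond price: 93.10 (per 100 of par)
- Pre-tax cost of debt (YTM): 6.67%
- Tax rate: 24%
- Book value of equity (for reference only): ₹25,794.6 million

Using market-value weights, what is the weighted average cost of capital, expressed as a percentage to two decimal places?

13.96%

Market value of equity E = 84.09 × 840.87m = 70708.7583m. Market value of debt D = 20823.4m × 93.1/100 = 19386.5854m.
Total capital V = 70708.7583 + 19386.5854 = 90095.3437.
Equity: weight = 70708.7583/90095.3437 = 0.7848; cost = 16.4%.
Bonds outstanding: weight = 19386.5854/90095.3437 = 0.2152; after-tax cost = 6.67% × (1 − 24%) = 5.0692%.
WACC = 0.7848 × 16.4000% + 0.2152 × 5.0692% = 13.9619%.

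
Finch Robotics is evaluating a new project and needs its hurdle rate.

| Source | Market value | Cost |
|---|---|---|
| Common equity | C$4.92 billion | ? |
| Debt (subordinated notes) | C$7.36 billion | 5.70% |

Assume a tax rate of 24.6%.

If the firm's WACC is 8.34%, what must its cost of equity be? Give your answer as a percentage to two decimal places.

Total capital V = 4.92 + 7.36 = 12.28.
Equity weight = 4.92/12.28 = 0.4007.
Subordinated notes weight = 7.36/12.28 = 0.5993.
Debt contribution = 0.5993 × 5.7% × (1 − 24.6%) = 2.5759%.
Required equity contribution = 8.34% − 2.5759% = 5.7641%.
Re = 5.7641% / 0.4007 = 14.3869%.

14.39%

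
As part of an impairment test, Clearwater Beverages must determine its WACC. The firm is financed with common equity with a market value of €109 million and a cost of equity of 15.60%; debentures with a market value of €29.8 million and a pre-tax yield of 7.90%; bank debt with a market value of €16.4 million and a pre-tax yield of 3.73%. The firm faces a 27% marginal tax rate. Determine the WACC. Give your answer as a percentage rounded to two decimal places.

12.35%

Total capital V = 109 + 29.8 + 16.4 = 155.2.
Equity: weight = 109/155.2 = 0.7023; cost = 15.6%.
Debentures: weight = 29.8/155.2 = 0.1920; after-tax cost = 7.9% × (1 − 27%) = 5.7670%.
Bank debt: weight = 16.4/155.2 = 0.1057; after-tax cost = 3.73% × (1 − 27%) = 2.7229%.
WACC = 0.7023 × 15.6000% + 0.1920 × 5.7670% + 0.1057 × 2.7229% = 12.3512%.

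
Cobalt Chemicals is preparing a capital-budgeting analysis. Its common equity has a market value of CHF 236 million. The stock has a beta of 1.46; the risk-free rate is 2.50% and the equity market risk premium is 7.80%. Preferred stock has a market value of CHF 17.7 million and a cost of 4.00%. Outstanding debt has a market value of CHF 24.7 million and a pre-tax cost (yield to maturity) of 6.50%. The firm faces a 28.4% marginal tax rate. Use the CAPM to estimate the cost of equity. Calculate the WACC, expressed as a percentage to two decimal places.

12.44%

Cost of equity via CAPM: Re = 2.5% + 1.46 × 7.8% = 13.8880%.
Total capital V = 236 + 17.7 + 24.7 = 278.4.
Equity: weight = 236/278.4 = 0.8477; cost = 13.888%.
Preferred: weight = 17.7/278.4 = 0.0636; cost = 4%.
Debt: weight = 24.7/278.4 = 0.0887; after-tax cost = 6.5% × (1 − 28.4%) = 4.6540%.
WACC = 0.8477 × 13.8880% + 0.0636 × 4.0000% + 0.0887 × 4.6540% = 12.4401%.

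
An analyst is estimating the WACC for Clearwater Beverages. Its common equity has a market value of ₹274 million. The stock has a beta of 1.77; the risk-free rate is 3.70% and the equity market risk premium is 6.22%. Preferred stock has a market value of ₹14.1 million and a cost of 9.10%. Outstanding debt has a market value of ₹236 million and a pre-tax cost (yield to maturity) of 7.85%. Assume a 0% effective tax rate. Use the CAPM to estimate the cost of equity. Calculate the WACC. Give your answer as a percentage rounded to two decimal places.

11.47%

Cost of equity via CAPM: Re = 3.7% + 1.77 × 6.22% = 14.7094%.
Total capital V = 274 + 14.1 + 236 = 524.1.
Equity: weight = 274/524.1 = 0.5228; cost = 14.7094%.
Preferred: weight = 14.1/524.1 = 0.0269; cost = 9.1%.
Debt: weight = 236/524.1 = 0.4503; after-tax cost = 7.85% × (1 − 0%) = 7.8500%.
WACC = 0.5228 × 14.7094% + 0.0269 × 9.1000% + 0.4503 × 7.8500% = 11.4697%.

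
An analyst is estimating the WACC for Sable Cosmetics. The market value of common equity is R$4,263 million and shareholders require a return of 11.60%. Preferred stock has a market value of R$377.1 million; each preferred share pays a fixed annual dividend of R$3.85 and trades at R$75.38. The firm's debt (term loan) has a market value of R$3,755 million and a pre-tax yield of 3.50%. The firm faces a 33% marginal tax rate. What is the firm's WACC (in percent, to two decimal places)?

7.17%

Cost of preferred: Rp = 3.85 / 75.38 = 5.1075%.
Total capital V = 4263 + 377.1 + 3755 = 8395.1.
Equity: weight = 4263/8395.1 = 0.5078; cost = 11.6%.
Preferred: weight = 377.1/8395.1 = 0.0449; cost = 5.1075%.
Term loan: weight = 3755/8395.1 = 0.4473; after-tax cost = 3.5% × (1 − 33%) = 2.3450%.
WACC = 0.5078 × 11.6000% + 0.0449 × 5.1075% + 0.4473 × 2.3450% = 7.1687%.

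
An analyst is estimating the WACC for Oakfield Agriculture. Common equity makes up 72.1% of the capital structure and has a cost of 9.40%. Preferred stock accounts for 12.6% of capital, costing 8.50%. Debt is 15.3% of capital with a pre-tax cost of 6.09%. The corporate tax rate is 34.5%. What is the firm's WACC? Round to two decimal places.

After-tax cost of debt = 6.09% × (1 − 34.5%) = 3.9889%.
WACC = 0.721 × 9.4000% + 0.126 × 8.5000% + 0.153 × 3.9889% = 8.4587%.

8.46%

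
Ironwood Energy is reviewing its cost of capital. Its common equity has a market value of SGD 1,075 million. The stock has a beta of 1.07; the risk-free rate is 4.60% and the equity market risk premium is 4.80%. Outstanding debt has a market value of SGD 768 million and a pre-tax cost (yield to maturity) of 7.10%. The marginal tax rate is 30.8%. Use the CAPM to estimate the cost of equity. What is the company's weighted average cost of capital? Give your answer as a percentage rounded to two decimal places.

Cost of equity via CAPM: Re = 4.6% + 1.07 × 4.8% = 9.7360%.
Total capital V = 1075 + 768 = 1843.
Equity: weight = 1075/1843 = 0.5833; cost = 9.736%.
Debt: weight = 768/1843 = 0.4167; after-tax cost = 7.1% × (1 − 30.8%) = 4.9132%.
WACC = 0.5833 × 9.7360% + 0.4167 × 4.9132% = 7.7263%.

7.73%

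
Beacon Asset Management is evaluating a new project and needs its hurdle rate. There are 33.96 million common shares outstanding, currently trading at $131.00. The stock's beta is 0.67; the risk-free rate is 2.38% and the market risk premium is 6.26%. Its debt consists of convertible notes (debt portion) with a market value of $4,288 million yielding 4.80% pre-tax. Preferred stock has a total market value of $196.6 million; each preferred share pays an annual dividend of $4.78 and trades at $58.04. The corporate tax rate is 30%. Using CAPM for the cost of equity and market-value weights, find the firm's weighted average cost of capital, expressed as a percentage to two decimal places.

5.07%

Cost of equity via CAPM: Re = 2.38% + 0.67 × 6.26% = 6.5742%.
Cost of preferred: Rp = 4.78 / 58.04 = 8.2357%.
Market value of equity E = 131.0 × 33.96m = 4448.76m.
Total capital V = 4448.76 + 196.6 + 4288 = 8933.36.
Equity: weight = 4448.76/8933.36 = 0.4980; cost = 6.5742%.
Preferred: weight = 196.6/8933.36 = 0.0220; cost = 8.2357%.
Convertible notes (debt portion): weight = 4288/8933.36 = 0.4800; after-tax cost = 4.8% × (1 − 30%) = 3.3600%.
WACC = 0.4980 × 6.5742% + 0.0220 × 8.2357% + 0.4800 × 3.3600% = 5.0680%.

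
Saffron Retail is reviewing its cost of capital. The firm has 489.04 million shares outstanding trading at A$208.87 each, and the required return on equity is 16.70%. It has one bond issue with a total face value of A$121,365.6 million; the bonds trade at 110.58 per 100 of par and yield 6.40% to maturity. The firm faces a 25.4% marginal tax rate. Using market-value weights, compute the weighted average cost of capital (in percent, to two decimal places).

Market value of equity E = 208.87 × 489.04m = 102145.7848m. Market value of debt D = 121365.6m × 110.58/100 = 134206.08048m.
Total capital V = 102145.7848 + 134206.08048 = 236351.86528.
Equity: weight = 102145.7848/236351.86528 = 0.4322; cost = 16.7%.
Bonds outstanding: weight = 134206.08048/236351.86528 = 0.5678; after-tax cost = 6.4% × (1 − 25.4%) = 4.7744%.
WACC = 0.4322 × 16.7000% + 0.5678 × 4.7744% = 9.9284%.

9.93%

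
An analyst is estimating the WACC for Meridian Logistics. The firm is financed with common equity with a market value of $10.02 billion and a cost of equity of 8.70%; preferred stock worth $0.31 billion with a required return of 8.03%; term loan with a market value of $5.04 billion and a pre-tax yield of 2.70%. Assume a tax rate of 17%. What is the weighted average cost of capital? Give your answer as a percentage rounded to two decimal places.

Total capital V = 10.02 + 0.31 + 5.04 = 15.37.
Equity: weight = 10.02/15.37 = 0.6519; cost = 8.7%.
Preferred: weight = 0.31/15.37 = 0.0202; cost = 8.03%.
Term loan: weight = 5.04/15.37 = 0.3279; after-tax cost = 2.7% × (1 − 17%) = 2.2410%.
WACC = 0.6519 × 8.7000% + 0.0202 × 8.0300% + 0.3279 × 2.2410% = 6.5685%.

6.57%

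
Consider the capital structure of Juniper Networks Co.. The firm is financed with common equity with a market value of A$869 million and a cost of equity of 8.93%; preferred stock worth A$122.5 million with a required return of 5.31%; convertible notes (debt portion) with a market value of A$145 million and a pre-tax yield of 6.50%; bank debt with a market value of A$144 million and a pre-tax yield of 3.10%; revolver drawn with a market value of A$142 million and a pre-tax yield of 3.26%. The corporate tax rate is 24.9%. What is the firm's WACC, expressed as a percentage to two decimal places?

6.89%

Total capital V = 869 + 122.5 + 145 + 144 + 142 = 1422.5.
Equity: weight = 869/1422.5 = 0.6109; cost = 8.93%.
Preferred: weight = 122.5/1422.5 = 0.0861; cost = 5.31%.
Convertible notes (debt portion): weight = 145/1422.5 = 0.1019; after-tax cost = 6.5% × (1 − 24.9%) = 4.8815%.
Bank debt: weight = 144/1422.5 = 0.1012; after-tax cost = 3.1% × (1 − 24.9%) = 2.3281%.
Revolver drawn: weight = 142/1422.5 = 0.0998; after-tax cost = 3.26% × (1 − 24.9%) = 2.4483%.
WACC = 0.6109 × 8.9300% + 0.0861 × 5.3100% + 0.1019 × 4.8815% + 0.1012 × 2.3281% + 0.0998 × 2.4483% = 6.8902%.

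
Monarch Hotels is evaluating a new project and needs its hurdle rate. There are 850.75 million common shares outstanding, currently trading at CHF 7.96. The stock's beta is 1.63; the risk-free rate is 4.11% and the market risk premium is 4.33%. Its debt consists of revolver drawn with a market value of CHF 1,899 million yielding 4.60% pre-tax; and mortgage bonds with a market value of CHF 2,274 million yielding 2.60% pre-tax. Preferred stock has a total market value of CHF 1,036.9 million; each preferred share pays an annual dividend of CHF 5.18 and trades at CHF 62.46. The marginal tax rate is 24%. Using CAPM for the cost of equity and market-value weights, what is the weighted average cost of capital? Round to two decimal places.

Cost of equity via CAPM: Re = 4.11% + 1.63 × 4.33% = 11.1679%.
Cost of preferred: Rp = 5.18 / 62.46 = 8.2933%.
Market value of equity E = 7.96 × 850.75m = 6771.97m.
Total capital V = 6771.97 + 1036.9 + 1899 + 2274 = 11981.87.
Equity: weight = 6771.97/11981.87 = 0.5652; cost = 11.1679%.
Preferred: weight = 1036.9/11981.87 = 0.0865; cost = 8.2933%.
Revolver drawn: weight = 1899/11981.87 = 0.1585; after-tax cost = 4.6% × (1 − 24%) = 3.4960%.
Mortgage bonds: weight = 2274/11981.87 = 0.1898; after-tax cost = 2.6% × (1 − 24%) = 1.9760%.
WACC = 0.5652 × 11.1679% + 0.0865 × 8.2933% + 0.1585 × 3.4960% + 0.1898 × 1.9760% = 7.9587%.

7.96%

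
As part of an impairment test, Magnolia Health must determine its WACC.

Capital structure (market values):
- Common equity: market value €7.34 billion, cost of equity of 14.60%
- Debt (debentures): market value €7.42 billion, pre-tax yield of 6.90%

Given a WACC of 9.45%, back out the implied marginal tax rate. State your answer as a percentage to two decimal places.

Total capital V = 7.34 + 7.42 = 14.76.
Equity weight = 7.34/14.76 = 0.4973.
Debentures weight = 7.42/14.76 = 0.5027.
Equity contribution = 0.4973 × 14.6% = 7.2604%.
Debt contribution must be 9.45% − 7.2604% = 2.1896%.
0.5027 × 6.9% × (1 − T) = 2.1896%  ⇒  (1 − T) = 0.6312.
T = 36.8764%.

36.88%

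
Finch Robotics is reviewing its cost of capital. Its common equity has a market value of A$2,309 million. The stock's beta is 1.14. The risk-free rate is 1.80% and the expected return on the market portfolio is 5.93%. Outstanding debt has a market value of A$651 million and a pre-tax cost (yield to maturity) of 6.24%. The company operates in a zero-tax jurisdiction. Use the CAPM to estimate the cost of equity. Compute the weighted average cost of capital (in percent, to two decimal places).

Market risk premium = 5.93% − 1.8% = 4.13%.
Cost of equity via CAPM: Re = 1.8% + 1.14 × 4.13% = 6.5082%.
Total capital V = 2309 + 651 = 2960.
Equity: weight = 2309/2960 = 0.7801; cost = 6.5082%.
Debt: weight = 651/2960 = 0.2199; after-tax cost = 6.24% × (1 − 0%) = 6.2400%.
WACC = 0.7801 × 6.5082% + 0.2199 × 6.2400% = 6.4492%.

6.45%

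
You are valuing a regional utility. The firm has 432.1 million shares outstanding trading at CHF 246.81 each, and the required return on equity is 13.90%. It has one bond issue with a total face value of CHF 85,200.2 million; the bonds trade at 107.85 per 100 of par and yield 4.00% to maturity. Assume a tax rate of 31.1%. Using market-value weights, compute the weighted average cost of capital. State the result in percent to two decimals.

Market value of equity E = 246.81 × 432.1m = 106646.601m. Market value of debt D = 85200.2m × 107.85/100 = 91888.4157m.
Total capital V = 106646.601 + 91888.4157 = 198535.0167.
Equity: weight = 106646.601/198535.0167 = 0.5372; cost = 13.9%.
Bonds outstanding: weight = 91888.4157/198535.0167 = 0.4628; after-tax cost = 4% × (1 − 31.1%) = 2.7560%.
WACC = 0.5372 × 13.9000% + 0.4628 × 2.7560% = 8.7422%.

8.74%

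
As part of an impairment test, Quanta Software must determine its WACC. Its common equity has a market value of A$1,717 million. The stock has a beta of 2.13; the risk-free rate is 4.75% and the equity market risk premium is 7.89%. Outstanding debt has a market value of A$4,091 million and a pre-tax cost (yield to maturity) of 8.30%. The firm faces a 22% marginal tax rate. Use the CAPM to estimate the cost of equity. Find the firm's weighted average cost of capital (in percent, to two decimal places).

Cost of equity via CAPM: Re = 4.75% + 2.13 × 7.89% = 21.5557%.
Total capital V = 1717 + 4091 = 5808.
Equity: weight = 1717/5808 = 0.2956; cost = 21.5557%.
Debt: weight = 4091/5808 = 0.7044; after-tax cost = 8.3% × (1 − 22%) = 6.4740%.
WACC = 0.2956 × 21.5557% + 0.7044 × 6.4740% = 10.9326%.

10.93%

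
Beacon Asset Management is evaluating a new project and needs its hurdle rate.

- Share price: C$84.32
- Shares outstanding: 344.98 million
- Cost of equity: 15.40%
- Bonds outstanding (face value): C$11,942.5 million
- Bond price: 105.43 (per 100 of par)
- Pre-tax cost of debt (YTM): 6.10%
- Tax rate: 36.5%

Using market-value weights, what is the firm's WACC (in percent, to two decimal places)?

11.92%

Market value of equity E = 84.32 × 344.98m = 29088.7136m. Market value of debt D = 11942.5m × 105.43/100 = 12590.97775m.
Total capital V = 29088.7136 + 12590.97775 = 41679.69135.
Equity: weight = 29088.7136/41679.69135 = 0.6979; cost = 15.4%.
Bonds outstanding: weight = 12590.97775/41679.69135 = 0.3021; after-tax cost = 6.1% × (1 − 36.5%) = 3.8735%.
WACC = 0.6979 × 15.4000% + 0.3021 × 3.8735% = 11.9180%.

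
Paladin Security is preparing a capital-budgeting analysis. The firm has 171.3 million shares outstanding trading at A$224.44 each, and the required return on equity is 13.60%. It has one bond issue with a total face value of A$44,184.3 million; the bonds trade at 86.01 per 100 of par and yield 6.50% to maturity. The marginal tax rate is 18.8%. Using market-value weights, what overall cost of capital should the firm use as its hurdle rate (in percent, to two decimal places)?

9.46%

Market value of equity E = 224.44 × 171.3m = 38446.572m. Market value of debt D = 44184.3m × 86.01/100 = 38002.91643m.
Total capital V = 38446.572 + 38002.91643 = 76449.48843.
Equity: weight = 38446.572/76449.48843 = 0.5029; cost = 13.6%.
Bonds outstanding: weight = 38002.91643/76449.48843 = 0.4971; after-tax cost = 6.5% × (1 − 18.8%) = 5.2780%.
WACC = 0.5029 × 13.6000% + 0.4971 × 5.2780% = 9.4631%.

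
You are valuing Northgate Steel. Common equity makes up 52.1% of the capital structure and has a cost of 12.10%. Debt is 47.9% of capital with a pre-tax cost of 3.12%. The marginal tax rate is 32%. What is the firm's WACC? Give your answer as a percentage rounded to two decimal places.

After-tax cost of debt = 3.12% × (1 − 32%) = 2.1216%.
WACC = 0.521 × 12.1000% + 0.479 × 2.1216% = 7.3203%.

7.32%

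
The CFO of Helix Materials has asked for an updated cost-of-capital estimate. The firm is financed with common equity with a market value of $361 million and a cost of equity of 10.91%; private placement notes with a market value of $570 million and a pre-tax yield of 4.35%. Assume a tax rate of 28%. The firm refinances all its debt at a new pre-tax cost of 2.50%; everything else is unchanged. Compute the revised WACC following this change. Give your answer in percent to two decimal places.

5.33%

After the change:
Total capital V = 361 + 570 = 931.
Equity: weight = 361/931 = 0.3878; cost = 10.91%.
Private placement notes: weight = 570/931 = 0.6122; after-tax cost = 2.5% × (1 − 28%) = 1.8000%.
WACC = 0.3878 × 10.9100% + 0.6122 × 1.8000% = 5.3324%.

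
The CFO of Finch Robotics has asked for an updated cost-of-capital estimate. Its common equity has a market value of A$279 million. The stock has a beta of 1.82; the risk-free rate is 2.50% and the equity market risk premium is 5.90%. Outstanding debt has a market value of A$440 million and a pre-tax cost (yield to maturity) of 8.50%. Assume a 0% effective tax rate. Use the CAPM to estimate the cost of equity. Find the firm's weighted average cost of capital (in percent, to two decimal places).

10.34%

Cost of equity via CAPM: Re = 2.5% + 1.82 × 5.9% = 13.2380%.
Total capital V = 279 + 440 = 719.
Equity: weight = 279/719 = 0.3880; cost = 13.238%.
Debt: weight = 440/719 = 0.6120; after-tax cost = 8.5% × (1 − 0%) = 8.5000%.
WACC = 0.3880 × 13.2380% + 0.6120 × 8.5000% = 10.3385%.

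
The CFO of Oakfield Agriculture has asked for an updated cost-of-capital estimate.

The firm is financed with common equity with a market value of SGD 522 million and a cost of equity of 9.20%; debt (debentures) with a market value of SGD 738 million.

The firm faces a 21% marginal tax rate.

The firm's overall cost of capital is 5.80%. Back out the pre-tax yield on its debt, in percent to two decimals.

4.30%

Total capital V = 522 + 738 = 1260.
Equity weight = 522/1260 = 0.4143.
Debentures weight = 738/1260 = 0.5857.
Equity contribution = 0.4143 × 9.2% = 3.8114%.
Remaining for debt = 5.8% − 3.8114% = 1.9886%.
Rd × (1 − 21%) × 0.5857 = 1.9886%  ⇒  Rd = 4.2976%.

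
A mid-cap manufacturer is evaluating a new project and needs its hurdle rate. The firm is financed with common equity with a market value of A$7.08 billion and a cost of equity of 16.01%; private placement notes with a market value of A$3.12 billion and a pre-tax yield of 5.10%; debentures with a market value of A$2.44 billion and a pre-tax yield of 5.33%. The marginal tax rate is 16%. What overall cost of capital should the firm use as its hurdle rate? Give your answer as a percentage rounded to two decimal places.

Total capital V = 7.08 + 3.12 + 2.44 = 12.64.
Equity: weight = 7.08/12.64 = 0.5601; cost = 16.01%.
Private placement notes: weight = 3.12/12.64 = 0.2468; after-tax cost = 5.1% × (1 − 16%) = 4.2840%.
Debentures: weight = 2.44/12.64 = 0.1930; after-tax cost = 5.33% × (1 − 16%) = 4.4772%.
WACC = 0.5601 × 16.0100% + 0.2468 × 4.2840% + 0.1930 × 4.4772% = 10.8893%.

10.89%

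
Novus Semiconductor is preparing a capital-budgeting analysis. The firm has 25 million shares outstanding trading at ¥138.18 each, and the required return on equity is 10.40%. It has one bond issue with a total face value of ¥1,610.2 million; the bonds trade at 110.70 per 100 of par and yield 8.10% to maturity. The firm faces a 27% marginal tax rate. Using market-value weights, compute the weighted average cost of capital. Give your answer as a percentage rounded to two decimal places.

Market value of equity E = 138.18 × 25m = 3454.5m. Market value of debt D = 1610.2m × 110.7/100 = 1782.4914m.
Total capital V = 3454.5 + 1782.4914 = 5236.9914.
Equity: weight = 3454.5/5236.9914 = 0.6596; cost = 10.4%.
Bonds outstanding: weight = 1782.4914/5236.9914 = 0.3404; after-tax cost = 8.1% × (1 − 27%) = 5.9130%.
WACC = 0.6596 × 10.4000% + 0.3404 × 5.9130% = 8.8728%.

8.87%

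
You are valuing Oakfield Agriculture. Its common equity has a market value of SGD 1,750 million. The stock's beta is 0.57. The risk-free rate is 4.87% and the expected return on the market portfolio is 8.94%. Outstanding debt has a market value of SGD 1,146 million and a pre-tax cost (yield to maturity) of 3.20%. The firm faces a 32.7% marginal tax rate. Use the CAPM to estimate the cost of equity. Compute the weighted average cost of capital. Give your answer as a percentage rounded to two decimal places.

Market risk premium = 8.94% − 4.87% = 4.07%.
Cost of equity via CAPM: Re = 4.87% + 0.57 × 4.07% = 7.1899%.
Total capital V = 1750 + 1146 = 2896.
Equity: weight = 1750/2896 = 0.6043; cost = 7.1899%.
Debt: weight = 1146/2896 = 0.3957; after-tax cost = 3.2% × (1 − 32.7%) = 2.1536%.
WACC = 0.6043 × 7.1899% + 0.3957 × 2.1536% = 5.1969%.

5.20%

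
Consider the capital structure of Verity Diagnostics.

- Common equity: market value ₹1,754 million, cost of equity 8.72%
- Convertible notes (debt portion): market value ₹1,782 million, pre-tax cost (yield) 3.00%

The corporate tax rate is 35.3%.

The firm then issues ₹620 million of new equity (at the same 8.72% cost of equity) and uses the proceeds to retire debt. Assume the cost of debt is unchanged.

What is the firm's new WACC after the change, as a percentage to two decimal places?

6.49%

After the change:
Total capital V = 2374 + 1162 = 3536.
Equity: weight = 2374/3536 = 0.6714; cost = 8.72%.
Convertible notes (debt portion): weight = 1162/3536 = 0.3286; after-tax cost = 3% × (1 − 35.3%) = 1.9410%.
WACC = 0.6714 × 8.7200% + 0.3286 × 1.9410% = 6.4923%.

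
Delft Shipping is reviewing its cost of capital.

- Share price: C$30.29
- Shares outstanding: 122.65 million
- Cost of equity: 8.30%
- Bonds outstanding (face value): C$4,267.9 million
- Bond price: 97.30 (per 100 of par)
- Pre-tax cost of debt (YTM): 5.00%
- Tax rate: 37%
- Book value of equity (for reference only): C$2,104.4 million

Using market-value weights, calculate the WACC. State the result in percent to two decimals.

Market value of equity E = 30.29 × 122.65m = 3715.0685m. Market value of debt D = 4267.9m × 97.3/100 = 4152.6667m.
Total capital V = 3715.0685 + 4152.6667 = 7867.7352.
Equity: weight = 3715.0685/7867.7352 = 0.4722; cost = 8.3%.
Bonds outstanding: weight = 4152.6667/7867.7352 = 0.5278; after-tax cost = 5% × (1 − 37%) = 3.1500%.
WACC = 0.4722 × 8.3000% + 0.5278 × 3.1500% = 5.5818%.

5.58%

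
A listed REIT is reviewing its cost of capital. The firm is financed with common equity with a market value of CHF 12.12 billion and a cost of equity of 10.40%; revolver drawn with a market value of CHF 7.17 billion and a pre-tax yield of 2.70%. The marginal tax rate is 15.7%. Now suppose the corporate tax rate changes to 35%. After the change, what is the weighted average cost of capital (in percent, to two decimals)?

After the change:
Total capital V = 12.12 + 7.17 = 19.29.
Equity: weight = 12.12/19.29 = 0.6283; cost = 10.4%.
Revolver drawn: weight = 7.17/19.29 = 0.3717; after-tax cost = 2.7% × (1 − 35%) = 1.7550%.
WACC = 0.6283 × 10.4000% + 0.3717 × 1.7550% = 7.1867%.

7.19%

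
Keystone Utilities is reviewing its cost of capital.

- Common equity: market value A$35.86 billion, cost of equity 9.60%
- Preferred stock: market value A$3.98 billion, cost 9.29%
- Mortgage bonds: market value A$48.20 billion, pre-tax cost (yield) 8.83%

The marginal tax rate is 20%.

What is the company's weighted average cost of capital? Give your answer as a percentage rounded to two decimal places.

Total capital V = 35.86 + 3.98 + 48.2 = 88.04.
Equity: weight = 35.86/88.04 = 0.4073; cost = 9.6%.
Preferred: weight = 3.98/88.04 = 0.0452; cost = 9.29%.
Mortgage bonds: weight = 48.2/88.04 = 0.5475; after-tax cost = 8.83% × (1 − 20%) = 7.0640%.
WACC = 0.4073 × 9.6000% + 0.0452 × 9.2900% + 0.5475 × 7.0640% = 8.1976%.

8.20%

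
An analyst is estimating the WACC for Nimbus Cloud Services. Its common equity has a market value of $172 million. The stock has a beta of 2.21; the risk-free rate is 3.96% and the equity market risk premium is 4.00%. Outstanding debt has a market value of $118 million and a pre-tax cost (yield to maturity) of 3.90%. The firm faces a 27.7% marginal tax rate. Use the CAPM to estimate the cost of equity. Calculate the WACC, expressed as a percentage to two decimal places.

8.74%

Cost of equity via CAPM: Re = 3.96% + 2.21 × 4.0% = 12.8000%.
Total capital V = 172 + 118 = 290.
Equity: weight = 172/290 = 0.5931; cost = 12.8%.
Debt: weight = 118/290 = 0.4069; after-tax cost = 3.9% × (1 − 27.7%) = 2.8197%.
WACC = 0.5931 × 12.8000% + 0.4069 × 2.8197% = 8.7391%.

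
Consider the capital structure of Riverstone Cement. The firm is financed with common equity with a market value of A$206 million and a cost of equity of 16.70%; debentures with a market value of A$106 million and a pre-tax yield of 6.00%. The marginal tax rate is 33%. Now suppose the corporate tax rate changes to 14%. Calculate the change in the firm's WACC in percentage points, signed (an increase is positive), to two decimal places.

Current WACC:
Total capital V = 206 + 106 = 312.
Equity: weight = 206/312 = 0.6603; cost = 16.7%.
Debentures: weight = 106/312 = 0.3397; after-tax cost = 6% × (1 − 33%) = 4.0200%.
WACC = 0.6603 × 16.7000% + 0.3397 × 4.0200% = 12.3921%.
After the change:
Total capital V = 206 + 106 = 312.
Equity: weight = 206/312 = 0.6603; cost = 16.7%.
Debentures: weight = 106/312 = 0.3397; after-tax cost = 6% × (1 − 14%) = 5.1600%.
WACC = 0.6603 × 16.7000% + 0.3397 × 5.1600% = 12.7794%.
Change in WACC = 12.7794% − 12.3921% = 0.3873 pp.

+0.39 pp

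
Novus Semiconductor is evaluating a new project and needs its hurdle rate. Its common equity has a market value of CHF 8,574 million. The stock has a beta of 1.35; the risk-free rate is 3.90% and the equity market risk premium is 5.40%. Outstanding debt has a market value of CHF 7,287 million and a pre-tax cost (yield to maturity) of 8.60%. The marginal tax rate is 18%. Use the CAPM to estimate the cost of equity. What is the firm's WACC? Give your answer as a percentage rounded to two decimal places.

Cost of equity via CAPM: Re = 3.9% + 1.35 × 5.4% = 11.1900%.
Total capital V = 8574 + 7287 = 15861.
Equity: weight = 8574/15861 = 0.5406; cost = 11.19%.
Debt: weight = 7287/15861 = 0.4594; after-tax cost = 8.6% × (1 − 18%) = 7.0520%.
WACC = 0.5406 × 11.1900% + 0.4594 × 7.0520% = 9.2889%.

9.29%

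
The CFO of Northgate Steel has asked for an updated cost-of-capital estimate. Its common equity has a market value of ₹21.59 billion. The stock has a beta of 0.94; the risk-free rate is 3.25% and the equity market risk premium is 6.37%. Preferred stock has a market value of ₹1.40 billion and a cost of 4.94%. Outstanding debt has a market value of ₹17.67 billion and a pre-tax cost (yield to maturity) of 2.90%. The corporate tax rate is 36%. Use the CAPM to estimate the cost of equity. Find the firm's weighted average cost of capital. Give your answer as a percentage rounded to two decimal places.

Cost of equity via CAPM: Re = 3.25% + 0.94 × 6.37% = 9.2378%.
Total capital V = 21.59 + 1.4 + 17.67 = 40.66.
Equity: weight = 21.59/40.66 = 0.5310; cost = 9.2378%.
Preferred: weight = 1.4/40.66 = 0.0344; cost = 4.94%.
Debt: weight = 17.67/40.66 = 0.4346; after-tax cost = 2.9% × (1 − 36%) = 1.8560%.
WACC = 0.5310 × 9.2378% + 0.0344 × 4.9400% + 0.4346 × 1.8560% = 5.8818%.

5.88%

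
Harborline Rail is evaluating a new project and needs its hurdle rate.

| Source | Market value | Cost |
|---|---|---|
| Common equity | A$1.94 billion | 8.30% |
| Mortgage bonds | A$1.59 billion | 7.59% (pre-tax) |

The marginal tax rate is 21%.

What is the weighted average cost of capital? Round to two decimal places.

7.26%

Total capital V = 1.94 + 1.59 = 3.53.
Equity: weight = 1.94/3.53 = 0.5496; cost = 8.3%.
Mortgage bonds: weight = 1.59/3.53 = 0.4504; after-tax cost = 7.59% × (1 − 21%) = 5.9961%.
WACC = 0.5496 × 8.3000% + 0.4504 × 5.9961% = 7.2623%.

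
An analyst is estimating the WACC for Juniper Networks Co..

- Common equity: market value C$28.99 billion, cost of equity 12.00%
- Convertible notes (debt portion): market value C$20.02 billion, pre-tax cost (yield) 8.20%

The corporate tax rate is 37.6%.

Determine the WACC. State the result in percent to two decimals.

Total capital V = 28.99 + 20.02 = 49.01.
Equity: weight = 28.99/49.01 = 0.5915; cost = 12%.
Convertible notes (debt portion): weight = 20.02/49.01 = 0.4085; after-tax cost = 8.2% × (1 − 37.6%) = 5.1168%.
WACC = 0.5915 × 12.0000% + 0.4085 × 5.1168% = 9.1883%.

9.19%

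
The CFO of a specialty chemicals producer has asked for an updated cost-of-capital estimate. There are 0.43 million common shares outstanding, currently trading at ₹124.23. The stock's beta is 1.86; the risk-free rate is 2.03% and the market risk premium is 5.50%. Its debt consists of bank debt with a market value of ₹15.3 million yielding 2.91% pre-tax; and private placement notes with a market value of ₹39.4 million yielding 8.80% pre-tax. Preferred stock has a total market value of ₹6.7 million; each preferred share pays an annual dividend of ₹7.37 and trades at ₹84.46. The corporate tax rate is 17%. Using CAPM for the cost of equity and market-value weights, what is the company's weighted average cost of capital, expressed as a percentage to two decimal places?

9.04%

Cost of equity via CAPM: Re = 2.03% + 1.86 × 5.5% = 12.2600%.
Cost of preferred: Rp = 7.37 / 84.46 = 8.7260%.
Market value of equity E = 124.23 × 0.43m = 53.4189m.
Total capital V = 53.4189 + 6.7 + 15.3 + 39.4 = 114.8189.
Equity: weight = 53.4189/114.8189 = 0.4652; cost = 12.26%.
Preferred: weight = 6.7/114.8189 = 0.0584; cost = 8.726%.
Bank debt: weight = 15.3/114.8189 = 0.1333; after-tax cost = 2.91% × (1 − 17%) = 2.4153%.
Private placement notes: weight = 39.4/114.8189 = 0.3431; after-tax cost = 8.8% × (1 − 17%) = 7.3040%.
WACC = 0.4652 × 12.2600% + 0.0584 × 8.7260% + 0.1333 × 2.4153% + 0.3431 × 7.3040% = 9.0413%.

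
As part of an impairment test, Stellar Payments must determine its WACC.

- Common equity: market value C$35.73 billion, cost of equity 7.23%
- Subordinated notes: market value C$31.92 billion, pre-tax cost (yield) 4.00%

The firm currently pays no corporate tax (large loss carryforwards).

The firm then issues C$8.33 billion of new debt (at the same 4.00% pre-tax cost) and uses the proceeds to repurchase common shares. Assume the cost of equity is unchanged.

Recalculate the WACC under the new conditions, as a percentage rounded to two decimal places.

5.31%

After the change:
Total capital V = 27.4 + 40.25 = 67.65.
Equity: weight = 27.4/67.65 = 0.4050; cost = 7.23%.
Subordinated notes: weight = 40.25/67.65 = 0.5950; after-tax cost = 4% × (1 − 0%) = 4.0000%.
WACC = 0.4050 × 7.2300% + 0.5950 × 4.0000% = 5.3082%.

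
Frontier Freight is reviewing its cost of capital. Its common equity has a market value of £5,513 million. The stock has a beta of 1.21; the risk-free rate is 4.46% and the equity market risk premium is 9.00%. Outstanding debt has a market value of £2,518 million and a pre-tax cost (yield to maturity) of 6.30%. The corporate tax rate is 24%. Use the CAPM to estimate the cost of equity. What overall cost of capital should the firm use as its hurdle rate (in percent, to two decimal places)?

Cost of equity via CAPM: Re = 4.46% + 1.21 × 9.0% = 15.3500%.
Total capital V = 5513 + 2518 = 8031.
Equity: weight = 5513/8031 = 0.6865; cost = 15.35%.
Debt: weight = 2518/8031 = 0.3135; after-tax cost = 6.3% × (1 − 24%) = 4.7880%.
WACC = 0.6865 × 15.3500% + 0.3135 × 4.7880% = 12.0384%.

12.04%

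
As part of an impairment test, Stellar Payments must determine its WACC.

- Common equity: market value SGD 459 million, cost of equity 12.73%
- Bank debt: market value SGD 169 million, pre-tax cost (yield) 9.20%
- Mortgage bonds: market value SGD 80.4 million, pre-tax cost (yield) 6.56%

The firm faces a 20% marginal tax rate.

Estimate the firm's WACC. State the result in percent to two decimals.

Total capital V = 459 + 169 + 80.4 = 708.4.
Equity: weight = 459/708.4 = 0.6479; cost = 12.73%.
Bank debt: weight = 169/708.4 = 0.2386; after-tax cost = 9.2% × (1 − 20%) = 7.3600%.
Mortgage bonds: weight = 80.4/708.4 = 0.1135; after-tax cost = 6.56% × (1 − 20%) = 5.2480%.
WACC = 0.6479 × 12.7300% + 0.2386 × 7.3600% + 0.1135 × 5.2480% = 10.5997%.

10.60%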